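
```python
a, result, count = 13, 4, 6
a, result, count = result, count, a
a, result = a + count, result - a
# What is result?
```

Answer: 2

Derivation:
Trace (tracking result):
a, result, count = (13, 4, 6)  # -> a = 13, result = 4, count = 6
a, result, count = (result, count, a)  # -> a = 4, result = 6, count = 13
a, result = (a + count, result - a)  # -> a = 17, result = 2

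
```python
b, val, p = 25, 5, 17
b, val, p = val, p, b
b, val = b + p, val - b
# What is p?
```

Answer: 25

Derivation:
Trace (tracking p):
b, val, p = (25, 5, 17)  # -> b = 25, val = 5, p = 17
b, val, p = (val, p, b)  # -> b = 5, val = 17, p = 25
b, val = (b + p, val - b)  # -> b = 30, val = 12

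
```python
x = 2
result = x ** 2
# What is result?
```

Trace (tracking result):
x = 2  # -> x = 2
result = x ** 2  # -> result = 4

Answer: 4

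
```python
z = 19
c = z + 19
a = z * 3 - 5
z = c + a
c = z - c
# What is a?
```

Trace (tracking a):
z = 19  # -> z = 19
c = z + 19  # -> c = 38
a = z * 3 - 5  # -> a = 52
z = c + a  # -> z = 90
c = z - c  # -> c = 52

Answer: 52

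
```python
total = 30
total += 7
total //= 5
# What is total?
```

Trace (tracking total):
total = 30  # -> total = 30
total += 7  # -> total = 37
total //= 5  # -> total = 7

Answer: 7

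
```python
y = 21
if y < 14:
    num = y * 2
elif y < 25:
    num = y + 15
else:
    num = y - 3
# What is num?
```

Trace (tracking num):
y = 21  # -> y = 21
if y < 14:  # condition is False
elif y < 25:  # condition is True
    num = y + 15  # -> num = 36

Answer: 36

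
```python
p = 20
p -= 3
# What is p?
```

Answer: 17

Derivation:
Trace (tracking p):
p = 20  # -> p = 20
p -= 3  # -> p = 17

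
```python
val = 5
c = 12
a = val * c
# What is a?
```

Answer: 60

Derivation:
Trace (tracking a):
val = 5  # -> val = 5
c = 12  # -> c = 12
a = val * c  # -> a = 60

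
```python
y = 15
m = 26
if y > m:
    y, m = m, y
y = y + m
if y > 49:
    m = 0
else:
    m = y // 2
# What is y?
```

Answer: 41

Derivation:
Trace (tracking y):
y = 15  # -> y = 15
m = 26  # -> m = 26
if y > m:  # condition is False
y = y + m  # -> y = 41
if y > 49:  # condition is False
else:
    m = y // 2  # -> m = 20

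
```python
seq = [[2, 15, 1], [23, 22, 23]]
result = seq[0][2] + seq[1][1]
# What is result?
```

Answer: 23

Derivation:
Trace (tracking result):
seq = [[2, 15, 1], [23, 22, 23]]  # -> seq = [[2, 15, 1], [23, 22, 23]]
result = seq[0][2] + seq[1][1]  # -> result = 23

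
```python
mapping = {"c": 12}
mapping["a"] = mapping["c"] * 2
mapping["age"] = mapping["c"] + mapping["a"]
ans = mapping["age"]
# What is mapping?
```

Answer: {'c': 12, 'a': 24, 'age': 36}

Derivation:
Trace (tracking mapping):
mapping = {'c': 12}  # -> mapping = {'c': 12}
mapping['a'] = mapping['c'] * 2  # -> mapping = {'c': 12, 'a': 24}
mapping['age'] = mapping['c'] + mapping['a']  # -> mapping = {'c': 12, 'a': 24, 'age': 36}
ans = mapping['age']  # -> ans = 36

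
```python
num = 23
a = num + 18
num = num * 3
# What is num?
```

Answer: 69

Derivation:
Trace (tracking num):
num = 23  # -> num = 23
a = num + 18  # -> a = 41
num = num * 3  # -> num = 69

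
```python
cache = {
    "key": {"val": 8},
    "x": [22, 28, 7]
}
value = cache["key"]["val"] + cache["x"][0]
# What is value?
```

Answer: 30

Derivation:
Trace (tracking value):
cache = {'key': {'val': 8}, 'x': [22, 28, 7]}  # -> cache = {'key': {'val': 8}, 'x': [22, 28, 7]}
value = cache['key']['val'] + cache['x'][0]  # -> value = 30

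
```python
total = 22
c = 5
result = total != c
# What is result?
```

Answer: True

Derivation:
Trace (tracking result):
total = 22  # -> total = 22
c = 5  # -> c = 5
result = total != c  # -> result = True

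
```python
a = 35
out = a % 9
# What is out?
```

Trace (tracking out):
a = 35  # -> a = 35
out = a % 9  # -> out = 8

Answer: 8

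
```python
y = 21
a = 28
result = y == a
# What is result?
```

Answer: False

Derivation:
Trace (tracking result):
y = 21  # -> y = 21
a = 28  # -> a = 28
result = y == a  # -> result = False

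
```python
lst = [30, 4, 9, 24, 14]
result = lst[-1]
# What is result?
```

Answer: 14

Derivation:
Trace (tracking result):
lst = [30, 4, 9, 24, 14]  # -> lst = [30, 4, 9, 24, 14]
result = lst[-1]  # -> result = 14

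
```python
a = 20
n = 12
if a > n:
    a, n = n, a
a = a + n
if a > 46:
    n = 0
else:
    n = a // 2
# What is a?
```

Trace (tracking a):
a = 20  # -> a = 20
n = 12  # -> n = 12
if a > n:  # condition is True
    a, n = (n, a)  # -> a = 12, n = 20
a = a + n  # -> a = 32
if a > 46:  # condition is False
else:
    n = a // 2  # -> n = 16

Answer: 32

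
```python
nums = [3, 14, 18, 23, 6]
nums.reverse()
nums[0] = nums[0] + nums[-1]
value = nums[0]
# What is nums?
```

Answer: [9, 23, 18, 14, 3]

Derivation:
Trace (tracking nums):
nums = [3, 14, 18, 23, 6]  # -> nums = [3, 14, 18, 23, 6]
nums.reverse()  # -> nums = [6, 23, 18, 14, 3]
nums[0] = nums[0] + nums[-1]  # -> nums = [9, 23, 18, 14, 3]
value = nums[0]  # -> value = 9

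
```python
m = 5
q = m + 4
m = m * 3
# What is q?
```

Answer: 9

Derivation:
Trace (tracking q):
m = 5  # -> m = 5
q = m + 4  # -> q = 9
m = m * 3  # -> m = 15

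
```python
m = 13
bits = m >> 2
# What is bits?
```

Answer: 3

Derivation:
Trace (tracking bits):
m = 13  # -> m = 13
bits = m >> 2  # -> bits = 3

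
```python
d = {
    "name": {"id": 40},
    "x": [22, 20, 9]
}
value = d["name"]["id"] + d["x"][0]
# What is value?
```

Trace (tracking value):
d = {'name': {'id': 40}, 'x': [22, 20, 9]}  # -> d = {'name': {'id': 40}, 'x': [22, 20, 9]}
value = d['name']['id'] + d['x'][0]  # -> value = 62

Answer: 62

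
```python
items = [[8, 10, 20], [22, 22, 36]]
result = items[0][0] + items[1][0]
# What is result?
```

Trace (tracking result):
items = [[8, 10, 20], [22, 22, 36]]  # -> items = [[8, 10, 20], [22, 22, 36]]
result = items[0][0] + items[1][0]  # -> result = 30

Answer: 30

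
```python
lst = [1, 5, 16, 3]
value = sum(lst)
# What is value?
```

Trace (tracking value):
lst = [1, 5, 16, 3]  # -> lst = [1, 5, 16, 3]
value = sum(lst)  # -> value = 25

Answer: 25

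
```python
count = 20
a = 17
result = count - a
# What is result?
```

Answer: 3

Derivation:
Trace (tracking result):
count = 20  # -> count = 20
a = 17  # -> a = 17
result = count - a  # -> result = 3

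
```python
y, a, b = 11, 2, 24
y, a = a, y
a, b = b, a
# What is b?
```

Trace (tracking b):
y, a, b = (11, 2, 24)  # -> y = 11, a = 2, b = 24
y, a = (a, y)  # -> y = 2, a = 11
a, b = (b, a)  # -> a = 24, b = 11

Answer: 11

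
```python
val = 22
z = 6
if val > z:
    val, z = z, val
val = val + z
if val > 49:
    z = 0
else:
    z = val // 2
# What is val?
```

Trace (tracking val):
val = 22  # -> val = 22
z = 6  # -> z = 6
if val > z:  # condition is True
    val, z = (z, val)  # -> val = 6, z = 22
val = val + z  # -> val = 28
if val > 49:  # condition is False
else:
    z = val // 2  # -> z = 14

Answer: 28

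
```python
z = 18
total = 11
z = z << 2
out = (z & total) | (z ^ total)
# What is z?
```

Trace (tracking z):
z = 18  # -> z = 18
total = 11  # -> total = 11
z = z << 2  # -> z = 72
out = z & total | z ^ total  # -> out = 75

Answer: 72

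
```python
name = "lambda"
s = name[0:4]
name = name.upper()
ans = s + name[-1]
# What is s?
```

Answer: 'lamb'

Derivation:
Trace (tracking s):
name = 'lambda'  # -> name = 'lambda'
s = name[0:4]  # -> s = 'lamb'
name = name.upper()  # -> name = 'LAMBDA'
ans = s + name[-1]  # -> ans = 'lambA'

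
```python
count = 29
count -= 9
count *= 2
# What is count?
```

Trace (tracking count):
count = 29  # -> count = 29
count -= 9  # -> count = 20
count *= 2  # -> count = 40

Answer: 40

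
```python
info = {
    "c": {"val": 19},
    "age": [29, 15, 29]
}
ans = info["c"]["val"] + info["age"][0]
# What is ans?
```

Answer: 48

Derivation:
Trace (tracking ans):
info = {'c': {'val': 19}, 'age': [29, 15, 29]}  # -> info = {'c': {'val': 19}, 'age': [29, 15, 29]}
ans = info['c']['val'] + info['age'][0]  # -> ans = 48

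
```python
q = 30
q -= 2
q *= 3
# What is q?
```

Answer: 84

Derivation:
Trace (tracking q):
q = 30  # -> q = 30
q -= 2  # -> q = 28
q *= 3  # -> q = 84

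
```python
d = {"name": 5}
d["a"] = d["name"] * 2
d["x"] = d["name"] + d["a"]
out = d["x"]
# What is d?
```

Trace (tracking d):
d = {'name': 5}  # -> d = {'name': 5}
d['a'] = d['name'] * 2  # -> d = {'name': 5, 'a': 10}
d['x'] = d['name'] + d['a']  # -> d = {'name': 5, 'a': 10, 'x': 15}
out = d['x']  # -> out = 15

Answer: {'name': 5, 'a': 10, 'x': 15}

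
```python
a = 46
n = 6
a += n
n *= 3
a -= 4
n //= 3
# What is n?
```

Trace (tracking n):
a = 46  # -> a = 46
n = 6  # -> n = 6
a += n  # -> a = 52
n *= 3  # -> n = 18
a -= 4  # -> a = 48
n //= 3  # -> n = 6

Answer: 6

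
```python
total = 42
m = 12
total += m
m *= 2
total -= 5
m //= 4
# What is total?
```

Trace (tracking total):
total = 42  # -> total = 42
m = 12  # -> m = 12
total += m  # -> total = 54
m *= 2  # -> m = 24
total -= 5  # -> total = 49
m //= 4  # -> m = 6

Answer: 49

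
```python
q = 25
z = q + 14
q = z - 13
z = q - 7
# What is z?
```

Answer: 19

Derivation:
Trace (tracking z):
q = 25  # -> q = 25
z = q + 14  # -> z = 39
q = z - 13  # -> q = 26
z = q - 7  # -> z = 19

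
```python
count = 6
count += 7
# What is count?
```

Trace (tracking count):
count = 6  # -> count = 6
count += 7  # -> count = 13

Answer: 13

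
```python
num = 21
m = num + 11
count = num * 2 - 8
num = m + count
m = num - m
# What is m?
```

Trace (tracking m):
num = 21  # -> num = 21
m = num + 11  # -> m = 32
count = num * 2 - 8  # -> count = 34
num = m + count  # -> num = 66
m = num - m  # -> m = 34

Answer: 34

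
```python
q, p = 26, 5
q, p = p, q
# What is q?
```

Trace (tracking q):
q, p = (26, 5)  # -> q = 26, p = 5
q, p = (p, q)  # -> q = 5, p = 26

Answer: 5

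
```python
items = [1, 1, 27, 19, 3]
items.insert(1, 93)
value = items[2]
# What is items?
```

Trace (tracking items):
items = [1, 1, 27, 19, 3]  # -> items = [1, 1, 27, 19, 3]
items.insert(1, 93)  # -> items = [1, 93, 1, 27, 19, 3]
value = items[2]  # -> value = 1

Answer: [1, 93, 1, 27, 19, 3]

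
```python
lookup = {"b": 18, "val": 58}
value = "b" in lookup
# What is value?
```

Answer: True

Derivation:
Trace (tracking value):
lookup = {'b': 18, 'val': 58}  # -> lookup = {'b': 18, 'val': 58}
value = 'b' in lookup  # -> value = True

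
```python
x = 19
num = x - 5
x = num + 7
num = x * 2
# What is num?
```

Answer: 42

Derivation:
Trace (tracking num):
x = 19  # -> x = 19
num = x - 5  # -> num = 14
x = num + 7  # -> x = 21
num = x * 2  # -> num = 42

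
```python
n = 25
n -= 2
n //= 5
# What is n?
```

Trace (tracking n):
n = 25  # -> n = 25
n -= 2  # -> n = 23
n //= 5  # -> n = 4

Answer: 4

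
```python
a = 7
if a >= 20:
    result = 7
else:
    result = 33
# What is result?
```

Answer: 33

Derivation:
Trace (tracking result):
a = 7  # -> a = 7
if a >= 20:  # condition is False
else:
    result = 33  # -> result = 33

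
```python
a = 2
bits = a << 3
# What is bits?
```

Answer: 16

Derivation:
Trace (tracking bits):
a = 2  # -> a = 2
bits = a << 3  # -> bits = 16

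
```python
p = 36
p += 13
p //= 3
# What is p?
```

Trace (tracking p):
p = 36  # -> p = 36
p += 13  # -> p = 49
p //= 3  # -> p = 16

Answer: 16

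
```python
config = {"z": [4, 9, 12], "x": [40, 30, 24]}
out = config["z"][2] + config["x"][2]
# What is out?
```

Answer: 36

Derivation:
Trace (tracking out):
config = {'z': [4, 9, 12], 'x': [40, 30, 24]}  # -> config = {'z': [4, 9, 12], 'x': [40, 30, 24]}
out = config['z'][2] + config['x'][2]  # -> out = 36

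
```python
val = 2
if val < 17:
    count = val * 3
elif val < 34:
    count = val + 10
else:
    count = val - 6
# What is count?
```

Answer: 6

Derivation:
Trace (tracking count):
val = 2  # -> val = 2
if val < 17:  # condition is True
    count = val * 3  # -> count = 6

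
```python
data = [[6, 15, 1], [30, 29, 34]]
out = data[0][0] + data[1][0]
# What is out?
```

Trace (tracking out):
data = [[6, 15, 1], [30, 29, 34]]  # -> data = [[6, 15, 1], [30, 29, 34]]
out = data[0][0] + data[1][0]  # -> out = 36

Answer: 36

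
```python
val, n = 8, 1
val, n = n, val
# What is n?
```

Answer: 8

Derivation:
Trace (tracking n):
val, n = (8, 1)  # -> val = 8, n = 1
val, n = (n, val)  # -> val = 1, n = 8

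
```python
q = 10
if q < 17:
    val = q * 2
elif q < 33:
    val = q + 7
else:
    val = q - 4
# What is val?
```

Trace (tracking val):
q = 10  # -> q = 10
if q < 17:  # condition is True
    val = q * 2  # -> val = 20

Answer: 20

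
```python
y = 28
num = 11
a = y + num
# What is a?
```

Answer: 39

Derivation:
Trace (tracking a):
y = 28  # -> y = 28
num = 11  # -> num = 11
a = y + num  # -> a = 39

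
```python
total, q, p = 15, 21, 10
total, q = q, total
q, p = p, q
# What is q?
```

Answer: 10

Derivation:
Trace (tracking q):
total, q, p = (15, 21, 10)  # -> total = 15, q = 21, p = 10
total, q = (q, total)  # -> total = 21, q = 15
q, p = (p, q)  # -> q = 10, p = 15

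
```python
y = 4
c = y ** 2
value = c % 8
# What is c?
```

Answer: 16

Derivation:
Trace (tracking c):
y = 4  # -> y = 4
c = y ** 2  # -> c = 16
value = c % 8  # -> value = 0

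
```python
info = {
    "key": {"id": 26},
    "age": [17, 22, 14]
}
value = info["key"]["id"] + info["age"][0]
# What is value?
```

Answer: 43

Derivation:
Trace (tracking value):
info = {'key': {'id': 26}, 'age': [17, 22, 14]}  # -> info = {'key': {'id': 26}, 'age': [17, 22, 14]}
value = info['key']['id'] + info['age'][0]  # -> value = 43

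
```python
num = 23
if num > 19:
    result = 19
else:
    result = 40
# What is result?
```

Answer: 19

Derivation:
Trace (tracking result):
num = 23  # -> num = 23
if num > 19:  # condition is True
    result = 19  # -> result = 19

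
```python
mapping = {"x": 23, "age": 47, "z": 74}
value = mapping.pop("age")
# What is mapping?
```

Answer: {'x': 23, 'z': 74}

Derivation:
Trace (tracking mapping):
mapping = {'x': 23, 'age': 47, 'z': 74}  # -> mapping = {'x': 23, 'age': 47, 'z': 74}
value = mapping.pop('age')  # -> value = 47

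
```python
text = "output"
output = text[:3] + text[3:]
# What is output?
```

Answer: 'output'

Derivation:
Trace (tracking output):
text = 'output'  # -> text = 'output'
output = text[:3] + text[3:]  # -> output = 'output'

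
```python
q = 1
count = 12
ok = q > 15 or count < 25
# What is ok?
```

Trace (tracking ok):
q = 1  # -> q = 1
count = 12  # -> count = 12
ok = q > 15 or count < 25  # -> ok = True

Answer: True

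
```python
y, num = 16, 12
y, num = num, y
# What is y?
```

Answer: 12

Derivation:
Trace (tracking y):
y, num = (16, 12)  # -> y = 16, num = 12
y, num = (num, y)  # -> y = 12, num = 16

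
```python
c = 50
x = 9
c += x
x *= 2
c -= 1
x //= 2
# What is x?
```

Trace (tracking x):
c = 50  # -> c = 50
x = 9  # -> x = 9
c += x  # -> c = 59
x *= 2  # -> x = 18
c -= 1  # -> c = 58
x //= 2  # -> x = 9

Answer: 9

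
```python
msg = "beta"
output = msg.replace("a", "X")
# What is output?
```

Answer: 'betX'

Derivation:
Trace (tracking output):
msg = 'beta'  # -> msg = 'beta'
output = msg.replace('a', 'X')  # -> output = 'betX'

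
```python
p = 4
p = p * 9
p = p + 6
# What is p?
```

Trace (tracking p):
p = 4  # -> p = 4
p = p * 9  # -> p = 36
p = p + 6  # -> p = 42

Answer: 42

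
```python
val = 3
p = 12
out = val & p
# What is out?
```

Answer: 0

Derivation:
Trace (tracking out):
val = 3  # -> val = 3
p = 12  # -> p = 12
out = val & p  # -> out = 0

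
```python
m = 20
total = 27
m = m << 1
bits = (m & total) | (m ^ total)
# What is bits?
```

Answer: 59

Derivation:
Trace (tracking bits):
m = 20  # -> m = 20
total = 27  # -> total = 27
m = m << 1  # -> m = 40
bits = m & total | m ^ total  # -> bits = 59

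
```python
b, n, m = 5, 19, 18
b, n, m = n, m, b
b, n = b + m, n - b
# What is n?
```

Trace (tracking n):
b, n, m = (5, 19, 18)  # -> b = 5, n = 19, m = 18
b, n, m = (n, m, b)  # -> b = 19, n = 18, m = 5
b, n = (b + m, n - b)  # -> b = 24, n = -1

Answer: -1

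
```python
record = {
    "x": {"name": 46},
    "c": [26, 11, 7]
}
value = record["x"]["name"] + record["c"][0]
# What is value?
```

Answer: 72

Derivation:
Trace (tracking value):
record = {'x': {'name': 46}, 'c': [26, 11, 7]}  # -> record = {'x': {'name': 46}, 'c': [26, 11, 7]}
value = record['x']['name'] + record['c'][0]  # -> value = 72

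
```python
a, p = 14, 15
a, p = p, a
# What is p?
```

Trace (tracking p):
a, p = (14, 15)  # -> a = 14, p = 15
a, p = (p, a)  # -> a = 15, p = 14

Answer: 14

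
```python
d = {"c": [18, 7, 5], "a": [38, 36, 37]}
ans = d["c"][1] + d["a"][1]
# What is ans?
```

Trace (tracking ans):
d = {'c': [18, 7, 5], 'a': [38, 36, 37]}  # -> d = {'c': [18, 7, 5], 'a': [38, 36, 37]}
ans = d['c'][1] + d['a'][1]  # -> ans = 43

Answer: 43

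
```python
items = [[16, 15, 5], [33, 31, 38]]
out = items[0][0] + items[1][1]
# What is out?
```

Answer: 47

Derivation:
Trace (tracking out):
items = [[16, 15, 5], [33, 31, 38]]  # -> items = [[16, 15, 5], [33, 31, 38]]
out = items[0][0] + items[1][1]  # -> out = 47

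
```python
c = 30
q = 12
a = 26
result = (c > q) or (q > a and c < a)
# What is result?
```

Trace (tracking result):
c = 30  # -> c = 30
q = 12  # -> q = 12
a = 26  # -> a = 26
result = c > q or (q > a and c < a)  # -> result = True

Answer: True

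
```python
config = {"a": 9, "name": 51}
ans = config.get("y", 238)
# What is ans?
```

Trace (tracking ans):
config = {'a': 9, 'name': 51}  # -> config = {'a': 9, 'name': 51}
ans = config.get('y', 238)  # -> ans = 238

Answer: 238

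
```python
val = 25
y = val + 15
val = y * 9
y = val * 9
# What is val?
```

Answer: 360

Derivation:
Trace (tracking val):
val = 25  # -> val = 25
y = val + 15  # -> y = 40
val = y * 9  # -> val = 360
y = val * 9  # -> y = 3240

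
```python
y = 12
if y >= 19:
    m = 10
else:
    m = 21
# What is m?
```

Answer: 21

Derivation:
Trace (tracking m):
y = 12  # -> y = 12
if y >= 19:  # condition is False
else:
    m = 21  # -> m = 21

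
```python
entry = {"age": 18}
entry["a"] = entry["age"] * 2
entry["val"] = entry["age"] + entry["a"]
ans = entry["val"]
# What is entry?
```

Answer: {'age': 18, 'a': 36, 'val': 54}

Derivation:
Trace (tracking entry):
entry = {'age': 18}  # -> entry = {'age': 18}
entry['a'] = entry['age'] * 2  # -> entry = {'age': 18, 'a': 36}
entry['val'] = entry['age'] + entry['a']  # -> entry = {'age': 18, 'a': 36, 'val': 54}
ans = entry['val']  # -> ans = 54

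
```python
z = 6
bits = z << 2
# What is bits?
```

Trace (tracking bits):
z = 6  # -> z = 6
bits = z << 2  # -> bits = 24

Answer: 24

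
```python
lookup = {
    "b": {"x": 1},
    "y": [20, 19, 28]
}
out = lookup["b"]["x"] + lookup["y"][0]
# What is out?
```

Trace (tracking out):
lookup = {'b': {'x': 1}, 'y': [20, 19, 28]}  # -> lookup = {'b': {'x': 1}, 'y': [20, 19, 28]}
out = lookup['b']['x'] + lookup['y'][0]  # -> out = 21

Answer: 21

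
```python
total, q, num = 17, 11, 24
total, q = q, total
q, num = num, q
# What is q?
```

Answer: 24

Derivation:
Trace (tracking q):
total, q, num = (17, 11, 24)  # -> total = 17, q = 11, num = 24
total, q = (q, total)  # -> total = 11, q = 17
q, num = (num, q)  # -> q = 24, num = 17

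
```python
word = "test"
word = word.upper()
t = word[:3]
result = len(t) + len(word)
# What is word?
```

Trace (tracking word):
word = 'test'  # -> word = 'test'
word = word.upper()  # -> word = 'TEST'
t = word[:3]  # -> t = 'TES'
result = len(t) + len(word)  # -> result = 7

Answer: 'TEST'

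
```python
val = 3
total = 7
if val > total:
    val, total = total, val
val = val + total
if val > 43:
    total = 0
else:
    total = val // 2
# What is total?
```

Answer: 5

Derivation:
Trace (tracking total):
val = 3  # -> val = 3
total = 7  # -> total = 7
if val > total:  # condition is False
val = val + total  # -> val = 10
if val > 43:  # condition is False
else:
    total = val // 2  # -> total = 5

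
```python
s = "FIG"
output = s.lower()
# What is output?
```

Trace (tracking output):
s = 'FIG'  # -> s = 'FIG'
output = s.lower()  # -> output = 'fig'

Answer: 'fig'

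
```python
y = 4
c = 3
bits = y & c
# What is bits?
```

Trace (tracking bits):
y = 4  # -> y = 4
c = 3  # -> c = 3
bits = y & c  # -> bits = 0

Answer: 0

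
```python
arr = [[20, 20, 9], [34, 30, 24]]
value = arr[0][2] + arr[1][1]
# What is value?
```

Answer: 39

Derivation:
Trace (tracking value):
arr = [[20, 20, 9], [34, 30, 24]]  # -> arr = [[20, 20, 9], [34, 30, 24]]
value = arr[0][2] + arr[1][1]  # -> value = 39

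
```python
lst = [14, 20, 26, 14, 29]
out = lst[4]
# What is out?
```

Answer: 29

Derivation:
Trace (tracking out):
lst = [14, 20, 26, 14, 29]  # -> lst = [14, 20, 26, 14, 29]
out = lst[4]  # -> out = 29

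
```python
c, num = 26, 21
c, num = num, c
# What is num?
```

Answer: 26

Derivation:
Trace (tracking num):
c, num = (26, 21)  # -> c = 26, num = 21
c, num = (num, c)  # -> c = 21, num = 26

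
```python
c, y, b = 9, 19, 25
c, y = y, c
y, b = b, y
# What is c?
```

Answer: 19

Derivation:
Trace (tracking c):
c, y, b = (9, 19, 25)  # -> c = 9, y = 19, b = 25
c, y = (y, c)  # -> c = 19, y = 9
y, b = (b, y)  # -> y = 25, b = 9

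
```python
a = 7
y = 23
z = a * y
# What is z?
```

Trace (tracking z):
a = 7  # -> a = 7
y = 23  # -> y = 23
z = a * y  # -> z = 161

Answer: 161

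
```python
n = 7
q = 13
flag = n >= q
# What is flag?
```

Answer: False

Derivation:
Trace (tracking flag):
n = 7  # -> n = 7
q = 13  # -> q = 13
flag = n >= q  # -> flag = False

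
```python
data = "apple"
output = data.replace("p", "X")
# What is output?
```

Trace (tracking output):
data = 'apple'  # -> data = 'apple'
output = data.replace('p', 'X')  # -> output = 'aXXle'

Answer: 'aXXle'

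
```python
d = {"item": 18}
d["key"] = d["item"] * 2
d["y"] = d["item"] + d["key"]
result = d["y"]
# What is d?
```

Trace (tracking d):
d = {'item': 18}  # -> d = {'item': 18}
d['key'] = d['item'] * 2  # -> d = {'item': 18, 'key': 36}
d['y'] = d['item'] + d['key']  # -> d = {'item': 18, 'key': 36, 'y': 54}
result = d['y']  # -> result = 54

Answer: {'item': 18, 'key': 36, 'y': 54}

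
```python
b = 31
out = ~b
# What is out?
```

Trace (tracking out):
b = 31  # -> b = 31
out = ~b  # -> out = -32

Answer: -32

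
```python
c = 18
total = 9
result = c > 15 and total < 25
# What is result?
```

Answer: True

Derivation:
Trace (tracking result):
c = 18  # -> c = 18
total = 9  # -> total = 9
result = c > 15 and total < 25  # -> result = True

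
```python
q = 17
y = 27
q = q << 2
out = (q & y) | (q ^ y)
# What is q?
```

Trace (tracking q):
q = 17  # -> q = 17
y = 27  # -> y = 27
q = q << 2  # -> q = 68
out = q & y | q ^ y  # -> out = 95

Answer: 68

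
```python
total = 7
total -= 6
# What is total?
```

Answer: 1

Derivation:
Trace (tracking total):
total = 7  # -> total = 7
total -= 6  # -> total = 1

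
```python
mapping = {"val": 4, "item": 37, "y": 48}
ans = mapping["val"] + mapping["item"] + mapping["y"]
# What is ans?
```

Answer: 89

Derivation:
Trace (tracking ans):
mapping = {'val': 4, 'item': 37, 'y': 48}  # -> mapping = {'val': 4, 'item': 37, 'y': 48}
ans = mapping['val'] + mapping['item'] + mapping['y']  # -> ans = 89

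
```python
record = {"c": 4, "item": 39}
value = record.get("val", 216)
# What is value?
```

Trace (tracking value):
record = {'c': 4, 'item': 39}  # -> record = {'c': 4, 'item': 39}
value = record.get('val', 216)  # -> value = 216

Answer: 216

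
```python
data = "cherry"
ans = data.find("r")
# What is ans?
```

Answer: 3

Derivation:
Trace (tracking ans):
data = 'cherry'  # -> data = 'cherry'
ans = data.find('r')  # -> ans = 3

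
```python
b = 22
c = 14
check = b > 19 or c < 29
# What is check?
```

Answer: True

Derivation:
Trace (tracking check):
b = 22  # -> b = 22
c = 14  # -> c = 14
check = b > 19 or c < 29  # -> check = True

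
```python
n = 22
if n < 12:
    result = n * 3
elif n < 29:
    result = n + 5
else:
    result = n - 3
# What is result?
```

Trace (tracking result):
n = 22  # -> n = 22
if n < 12:  # condition is False
elif n < 29:  # condition is True
    result = n + 5  # -> result = 27

Answer: 27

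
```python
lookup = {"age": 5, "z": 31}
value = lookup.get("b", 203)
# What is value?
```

Answer: 203

Derivation:
Trace (tracking value):
lookup = {'age': 5, 'z': 31}  # -> lookup = {'age': 5, 'z': 31}
value = lookup.get('b', 203)  # -> value = 203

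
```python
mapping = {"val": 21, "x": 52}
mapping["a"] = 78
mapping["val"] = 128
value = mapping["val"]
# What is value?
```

Answer: 128

Derivation:
Trace (tracking value):
mapping = {'val': 21, 'x': 52}  # -> mapping = {'val': 21, 'x': 52}
mapping['a'] = 78  # -> mapping = {'val': 21, 'x': 52, 'a': 78}
mapping['val'] = 128  # -> mapping = {'val': 128, 'x': 52, 'a': 78}
value = mapping['val']  # -> value = 128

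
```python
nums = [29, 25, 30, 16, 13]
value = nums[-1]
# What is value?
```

Trace (tracking value):
nums = [29, 25, 30, 16, 13]  # -> nums = [29, 25, 30, 16, 13]
value = nums[-1]  # -> value = 13

Answer: 13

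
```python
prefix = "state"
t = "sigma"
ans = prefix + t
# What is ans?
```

Trace (tracking ans):
prefix = 'state'  # -> prefix = 'state'
t = 'sigma'  # -> t = 'sigma'
ans = prefix + t  # -> ans = 'statesigma'

Answer: 'statesigma'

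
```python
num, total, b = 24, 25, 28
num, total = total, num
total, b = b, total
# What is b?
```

Trace (tracking b):
num, total, b = (24, 25, 28)  # -> num = 24, total = 25, b = 28
num, total = (total, num)  # -> num = 25, total = 24
total, b = (b, total)  # -> total = 28, b = 24

Answer: 24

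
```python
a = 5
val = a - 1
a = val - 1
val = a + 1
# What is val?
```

Trace (tracking val):
a = 5  # -> a = 5
val = a - 1  # -> val = 4
a = val - 1  # -> a = 3
val = a + 1  # -> val = 4

Answer: 4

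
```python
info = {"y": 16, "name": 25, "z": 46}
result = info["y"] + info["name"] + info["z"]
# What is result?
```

Trace (tracking result):
info = {'y': 16, 'name': 25, 'z': 46}  # -> info = {'y': 16, 'name': 25, 'z': 46}
result = info['y'] + info['name'] + info['z']  # -> result = 87

Answer: 87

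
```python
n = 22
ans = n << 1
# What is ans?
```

Trace (tracking ans):
n = 22  # -> n = 22
ans = n << 1  # -> ans = 44

Answer: 44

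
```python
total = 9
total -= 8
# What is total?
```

Trace (tracking total):
total = 9  # -> total = 9
total -= 8  # -> total = 1

Answer: 1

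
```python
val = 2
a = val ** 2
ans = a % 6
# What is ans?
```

Answer: 4

Derivation:
Trace (tracking ans):
val = 2  # -> val = 2
a = val ** 2  # -> a = 4
ans = a % 6  # -> ans = 4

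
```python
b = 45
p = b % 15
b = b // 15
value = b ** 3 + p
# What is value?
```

Answer: 27

Derivation:
Trace (tracking value):
b = 45  # -> b = 45
p = b % 15  # -> p = 0
b = b // 15  # -> b = 3
value = b ** 3 + p  # -> value = 27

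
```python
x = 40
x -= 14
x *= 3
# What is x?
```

Answer: 78

Derivation:
Trace (tracking x):
x = 40  # -> x = 40
x -= 14  # -> x = 26
x *= 3  # -> x = 78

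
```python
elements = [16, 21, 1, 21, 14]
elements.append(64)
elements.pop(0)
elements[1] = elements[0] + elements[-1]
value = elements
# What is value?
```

Trace (tracking value):
elements = [16, 21, 1, 21, 14]  # -> elements = [16, 21, 1, 21, 14]
elements.append(64)  # -> elements = [16, 21, 1, 21, 14, 64]
elements.pop(0)  # -> elements = [21, 1, 21, 14, 64]
elements[1] = elements[0] + elements[-1]  # -> elements = [21, 85, 21, 14, 64]
value = elements  # -> value = [21, 85, 21, 14, 64]

Answer: [21, 85, 21, 14, 64]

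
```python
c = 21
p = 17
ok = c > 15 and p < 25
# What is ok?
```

Answer: True

Derivation:
Trace (tracking ok):
c = 21  # -> c = 21
p = 17  # -> p = 17
ok = c > 15 and p < 25  # -> ok = True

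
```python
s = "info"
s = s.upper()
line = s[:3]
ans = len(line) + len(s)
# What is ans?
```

Trace (tracking ans):
s = 'info'  # -> s = 'info'
s = s.upper()  # -> s = 'INFO'
line = s[:3]  # -> line = 'INF'
ans = len(line) + len(s)  # -> ans = 7

Answer: 7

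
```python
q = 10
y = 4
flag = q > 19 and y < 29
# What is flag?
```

Trace (tracking flag):
q = 10  # -> q = 10
y = 4  # -> y = 4
flag = q > 19 and y < 29  # -> flag = False

Answer: False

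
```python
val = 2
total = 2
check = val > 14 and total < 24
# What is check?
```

Trace (tracking check):
val = 2  # -> val = 2
total = 2  # -> total = 2
check = val > 14 and total < 24  # -> check = False

Answer: False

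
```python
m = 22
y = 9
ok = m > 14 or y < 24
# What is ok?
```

Trace (tracking ok):
m = 22  # -> m = 22
y = 9  # -> y = 9
ok = m > 14 or y < 24  # -> ok = True

Answer: True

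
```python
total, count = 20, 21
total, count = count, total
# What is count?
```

Answer: 20

Derivation:
Trace (tracking count):
total, count = (20, 21)  # -> total = 20, count = 21
total, count = (count, total)  # -> total = 21, count = 20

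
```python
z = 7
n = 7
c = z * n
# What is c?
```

Trace (tracking c):
z = 7  # -> z = 7
n = 7  # -> n = 7
c = z * n  # -> c = 49

Answer: 49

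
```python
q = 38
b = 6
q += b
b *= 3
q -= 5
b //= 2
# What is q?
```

Answer: 39

Derivation:
Trace (tracking q):
q = 38  # -> q = 38
b = 6  # -> b = 6
q += b  # -> q = 44
b *= 3  # -> b = 18
q -= 5  # -> q = 39
b //= 2  # -> b = 9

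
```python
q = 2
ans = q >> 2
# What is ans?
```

Trace (tracking ans):
q = 2  # -> q = 2
ans = q >> 2  # -> ans = 0

Answer: 0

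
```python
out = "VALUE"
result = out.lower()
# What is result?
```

Answer: 'value'

Derivation:
Trace (tracking result):
out = 'VALUE'  # -> out = 'VALUE'
result = out.lower()  # -> result = 'value'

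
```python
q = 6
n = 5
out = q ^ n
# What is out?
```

Trace (tracking out):
q = 6  # -> q = 6
n = 5  # -> n = 5
out = q ^ n  # -> out = 3

Answer: 3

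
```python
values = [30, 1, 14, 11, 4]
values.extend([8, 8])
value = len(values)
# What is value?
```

Answer: 7

Derivation:
Trace (tracking value):
values = [30, 1, 14, 11, 4]  # -> values = [30, 1, 14, 11, 4]
values.extend([8, 8])  # -> values = [30, 1, 14, 11, 4, 8, 8]
value = len(values)  # -> value = 7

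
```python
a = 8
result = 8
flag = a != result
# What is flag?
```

Answer: False

Derivation:
Trace (tracking flag):
a = 8  # -> a = 8
result = 8  # -> result = 8
flag = a != result  # -> flag = False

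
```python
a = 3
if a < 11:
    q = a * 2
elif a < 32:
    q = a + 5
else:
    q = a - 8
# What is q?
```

Trace (tracking q):
a = 3  # -> a = 3
if a < 11:  # condition is True
    q = a * 2  # -> q = 6

Answer: 6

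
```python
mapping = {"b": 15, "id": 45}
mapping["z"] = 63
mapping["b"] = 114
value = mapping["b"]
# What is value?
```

Trace (tracking value):
mapping = {'b': 15, 'id': 45}  # -> mapping = {'b': 15, 'id': 45}
mapping['z'] = 63  # -> mapping = {'b': 15, 'id': 45, 'z': 63}
mapping['b'] = 114  # -> mapping = {'b': 114, 'id': 45, 'z': 63}
value = mapping['b']  # -> value = 114

Answer: 114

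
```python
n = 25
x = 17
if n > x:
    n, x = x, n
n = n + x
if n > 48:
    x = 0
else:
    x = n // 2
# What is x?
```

Trace (tracking x):
n = 25  # -> n = 25
x = 17  # -> x = 17
if n > x:  # condition is True
    n, x = (x, n)  # -> n = 17, x = 25
n = n + x  # -> n = 42
if n > 48:  # condition is False
else:
    x = n // 2  # -> x = 21

Answer: 21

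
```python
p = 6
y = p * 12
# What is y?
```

Trace (tracking y):
p = 6  # -> p = 6
y = p * 12  # -> y = 72

Answer: 72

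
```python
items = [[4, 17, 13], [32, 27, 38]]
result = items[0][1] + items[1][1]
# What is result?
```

Trace (tracking result):
items = [[4, 17, 13], [32, 27, 38]]  # -> items = [[4, 17, 13], [32, 27, 38]]
result = items[0][1] + items[1][1]  # -> result = 44

Answer: 44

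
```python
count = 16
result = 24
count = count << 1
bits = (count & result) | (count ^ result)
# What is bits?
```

Answer: 56

Derivation:
Trace (tracking bits):
count = 16  # -> count = 16
result = 24  # -> result = 24
count = count << 1  # -> count = 32
bits = count & result | count ^ result  # -> bits = 56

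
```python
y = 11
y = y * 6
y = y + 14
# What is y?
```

Answer: 80

Derivation:
Trace (tracking y):
y = 11  # -> y = 11
y = y * 6  # -> y = 66
y = y + 14  # -> y = 80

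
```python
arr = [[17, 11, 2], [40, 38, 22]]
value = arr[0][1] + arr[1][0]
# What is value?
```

Answer: 51

Derivation:
Trace (tracking value):
arr = [[17, 11, 2], [40, 38, 22]]  # -> arr = [[17, 11, 2], [40, 38, 22]]
value = arr[0][1] + arr[1][0]  # -> value = 51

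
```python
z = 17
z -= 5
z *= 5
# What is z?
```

Trace (tracking z):
z = 17  # -> z = 17
z -= 5  # -> z = 12
z *= 5  # -> z = 60

Answer: 60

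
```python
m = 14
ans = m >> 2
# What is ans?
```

Answer: 3

Derivation:
Trace (tracking ans):
m = 14  # -> m = 14
ans = m >> 2  # -> ans = 3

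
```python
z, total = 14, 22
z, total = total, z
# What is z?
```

Answer: 22

Derivation:
Trace (tracking z):
z, total = (14, 22)  # -> z = 14, total = 22
z, total = (total, z)  # -> z = 22, total = 14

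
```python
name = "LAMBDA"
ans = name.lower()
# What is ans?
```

Trace (tracking ans):
name = 'LAMBDA'  # -> name = 'LAMBDA'
ans = name.lower()  # -> ans = 'lambda'

Answer: 'lambda'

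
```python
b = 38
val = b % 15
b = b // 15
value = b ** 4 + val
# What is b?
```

Trace (tracking b):
b = 38  # -> b = 38
val = b % 15  # -> val = 8
b = b // 15  # -> b = 2
value = b ** 4 + val  # -> value = 24

Answer: 2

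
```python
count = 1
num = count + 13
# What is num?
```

Answer: 14

Derivation:
Trace (tracking num):
count = 1  # -> count = 1
num = count + 13  # -> num = 14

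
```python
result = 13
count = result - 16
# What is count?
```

Answer: -3

Derivation:
Trace (tracking count):
result = 13  # -> result = 13
count = result - 16  # -> count = -3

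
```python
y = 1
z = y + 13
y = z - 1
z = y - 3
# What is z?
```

Answer: 10

Derivation:
Trace (tracking z):
y = 1  # -> y = 1
z = y + 13  # -> z = 14
y = z - 1  # -> y = 13
z = y - 3  # -> z = 10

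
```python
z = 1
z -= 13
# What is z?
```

Trace (tracking z):
z = 1  # -> z = 1
z -= 13  # -> z = -12

Answer: -12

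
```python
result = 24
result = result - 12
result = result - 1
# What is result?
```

Trace (tracking result):
result = 24  # -> result = 24
result = result - 12  # -> result = 12
result = result - 1  # -> result = 11

Answer: 11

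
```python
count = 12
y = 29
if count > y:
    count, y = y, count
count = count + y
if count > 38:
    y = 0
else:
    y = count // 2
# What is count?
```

Trace (tracking count):
count = 12  # -> count = 12
y = 29  # -> y = 29
if count > y:  # condition is False
count = count + y  # -> count = 41
if count > 38:  # condition is True
    y = 0  # -> y = 0

Answer: 41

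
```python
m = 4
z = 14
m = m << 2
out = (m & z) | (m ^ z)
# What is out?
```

Answer: 30

Derivation:
Trace (tracking out):
m = 4  # -> m = 4
z = 14  # -> z = 14
m = m << 2  # -> m = 16
out = m & z | m ^ z  # -> out = 30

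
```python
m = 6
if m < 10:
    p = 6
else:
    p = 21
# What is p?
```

Answer: 6

Derivation:
Trace (tracking p):
m = 6  # -> m = 6
if m < 10:  # condition is True
    p = 6  # -> p = 6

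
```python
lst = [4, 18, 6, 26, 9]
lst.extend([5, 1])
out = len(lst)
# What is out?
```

Trace (tracking out):
lst = [4, 18, 6, 26, 9]  # -> lst = [4, 18, 6, 26, 9]
lst.extend([5, 1])  # -> lst = [4, 18, 6, 26, 9, 5, 1]
out = len(lst)  # -> out = 7

Answer: 7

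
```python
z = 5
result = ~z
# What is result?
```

Trace (tracking result):
z = 5  # -> z = 5
result = ~z  # -> result = -6

Answer: -6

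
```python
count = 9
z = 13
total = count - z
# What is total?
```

Trace (tracking total):
count = 9  # -> count = 9
z = 13  # -> z = 13
total = count - z  # -> total = -4

Answer: -4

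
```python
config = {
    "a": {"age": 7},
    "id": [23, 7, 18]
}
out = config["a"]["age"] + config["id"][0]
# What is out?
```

Answer: 30

Derivation:
Trace (tracking out):
config = {'a': {'age': 7}, 'id': [23, 7, 18]}  # -> config = {'a': {'age': 7}, 'id': [23, 7, 18]}
out = config['a']['age'] + config['id'][0]  # -> out = 30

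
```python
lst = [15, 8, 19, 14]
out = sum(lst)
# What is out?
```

Answer: 56

Derivation:
Trace (tracking out):
lst = [15, 8, 19, 14]  # -> lst = [15, 8, 19, 14]
out = sum(lst)  # -> out = 56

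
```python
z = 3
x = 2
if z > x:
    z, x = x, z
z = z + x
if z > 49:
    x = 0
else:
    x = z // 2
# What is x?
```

Answer: 2

Derivation:
Trace (tracking x):
z = 3  # -> z = 3
x = 2  # -> x = 2
if z > x:  # condition is True
    z, x = (x, z)  # -> z = 2, x = 3
z = z + x  # -> z = 5
if z > 49:  # condition is False
else:
    x = z // 2  # -> x = 2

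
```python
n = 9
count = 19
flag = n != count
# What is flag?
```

Trace (tracking flag):
n = 9  # -> n = 9
count = 19  # -> count = 19
flag = n != count  # -> flag = True

Answer: True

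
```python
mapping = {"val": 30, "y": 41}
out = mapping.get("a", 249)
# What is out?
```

Trace (tracking out):
mapping = {'val': 30, 'y': 41}  # -> mapping = {'val': 30, 'y': 41}
out = mapping.get('a', 249)  # -> out = 249

Answer: 249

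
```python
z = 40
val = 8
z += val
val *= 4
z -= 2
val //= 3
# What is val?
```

Trace (tracking val):
z = 40  # -> z = 40
val = 8  # -> val = 8
z += val  # -> z = 48
val *= 4  # -> val = 32
z -= 2  # -> z = 46
val //= 3  # -> val = 10

Answer: 10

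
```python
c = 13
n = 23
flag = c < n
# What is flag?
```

Trace (tracking flag):
c = 13  # -> c = 13
n = 23  # -> n = 23
flag = c < n  # -> flag = True

Answer: True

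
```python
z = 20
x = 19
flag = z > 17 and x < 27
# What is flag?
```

Answer: True

Derivation:
Trace (tracking flag):
z = 20  # -> z = 20
x = 19  # -> x = 19
flag = z > 17 and x < 27  # -> flag = True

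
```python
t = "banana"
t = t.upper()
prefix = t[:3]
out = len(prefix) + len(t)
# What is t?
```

Trace (tracking t):
t = 'banana'  # -> t = 'banana'
t = t.upper()  # -> t = 'BANANA'
prefix = t[:3]  # -> prefix = 'BAN'
out = len(prefix) + len(t)  # -> out = 9

Answer: 'BANANA'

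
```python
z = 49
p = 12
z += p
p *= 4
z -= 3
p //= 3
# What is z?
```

Answer: 58

Derivation:
Trace (tracking z):
z = 49  # -> z = 49
p = 12  # -> p = 12
z += p  # -> z = 61
p *= 4  # -> p = 48
z -= 3  # -> z = 58
p //= 3  # -> p = 16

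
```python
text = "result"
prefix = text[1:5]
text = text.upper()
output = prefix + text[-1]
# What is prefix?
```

Trace (tracking prefix):
text = 'result'  # -> text = 'result'
prefix = text[1:5]  # -> prefix = 'esul'
text = text.upper()  # -> text = 'RESULT'
output = prefix + text[-1]  # -> output = 'esulT'

Answer: 'esul'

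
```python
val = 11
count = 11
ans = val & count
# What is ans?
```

Answer: 11

Derivation:
Trace (tracking ans):
val = 11  # -> val = 11
count = 11  # -> count = 11
ans = val & count  # -> ans = 11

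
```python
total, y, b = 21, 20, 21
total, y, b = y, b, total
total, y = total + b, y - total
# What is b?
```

Trace (tracking b):
total, y, b = (21, 20, 21)  # -> total = 21, y = 20, b = 21
total, y, b = (y, b, total)  # -> total = 20, y = 21, b = 21
total, y = (total + b, y - total)  # -> total = 41, y = 1

Answer: 21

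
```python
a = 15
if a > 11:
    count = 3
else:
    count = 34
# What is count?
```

Answer: 3

Derivation:
Trace (tracking count):
a = 15  # -> a = 15
if a > 11:  # condition is True
    count = 3  # -> count = 3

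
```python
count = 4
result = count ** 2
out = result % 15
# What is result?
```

Trace (tracking result):
count = 4  # -> count = 4
result = count ** 2  # -> result = 16
out = result % 15  # -> out = 1

Answer: 16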